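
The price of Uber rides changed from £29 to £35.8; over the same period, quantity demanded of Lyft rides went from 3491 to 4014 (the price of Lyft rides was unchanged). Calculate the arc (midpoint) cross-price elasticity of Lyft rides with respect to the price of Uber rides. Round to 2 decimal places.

ΔQ_A = 4014 − 3491 = 523; ΔP_B = 35.8 − 29 = 6.8.
Midpoints: Q̄_A = 3752.5, P̄_B = 32.40.
ε = (ΔQ_A/Q̄_A)/(ΔP_B/P̄_B) = (523/3752.5)/(6.8/32.40) ≈ 0.66.
ε > 0: Lyft rides and Uber rides are substitutes.

0.66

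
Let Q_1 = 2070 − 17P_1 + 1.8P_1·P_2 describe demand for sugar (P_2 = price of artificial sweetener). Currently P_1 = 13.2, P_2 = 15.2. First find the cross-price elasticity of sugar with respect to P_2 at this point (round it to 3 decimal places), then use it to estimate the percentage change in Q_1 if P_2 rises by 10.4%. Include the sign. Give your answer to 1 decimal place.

1.7%

At P_1 = 13.2, P_2 = 15.2: Q_1 = 2206.752.
∂Q_1/∂P_2 = 1.8P_1 = 23.7600.
ε = (∂Q_1/∂P_2)(P_2/Q_1) = 23.7600 × 15.2/2206.752 ≈ 0.164.
%ΔQ_1 ≈ ε × %ΔP_2 = 0.164 × (10.4%) = 1.7%.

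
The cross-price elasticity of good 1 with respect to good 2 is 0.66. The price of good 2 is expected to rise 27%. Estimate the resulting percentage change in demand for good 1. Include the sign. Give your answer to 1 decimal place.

%ΔQ ≈ ε × %ΔP of good 2 = 0.66 × (27%) = 17.8%.

17.8%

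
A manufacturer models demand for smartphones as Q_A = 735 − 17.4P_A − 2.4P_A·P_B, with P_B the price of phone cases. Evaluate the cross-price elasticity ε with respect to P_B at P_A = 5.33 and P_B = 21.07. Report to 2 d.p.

-0.72

At P_A = 5.33 and P_B = 21.07: Q_A = 372.731.
∂Q_A/∂P_B = -2.4P_A = -2.4(5.33) = -12.7920.
ε = (∂Q_A/∂P_B)(P_B/Q_A) = -12.7920 × (21.07/372.731) ≈ -0.72.
ε < 0: complements.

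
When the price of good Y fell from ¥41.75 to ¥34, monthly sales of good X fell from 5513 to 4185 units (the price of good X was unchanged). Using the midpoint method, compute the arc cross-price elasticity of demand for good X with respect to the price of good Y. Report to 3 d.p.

ΔQ_X = 4185 − 5513 = -1328; ΔP_Y = 34 − 41.75 = -7.75.
Midpoints: Q̄_X = 4849.0, P̄_Y = 37.88.
ε = (ΔQ_X/Q̄_X)/(ΔP_Y/P̄_Y) = (-1328/4849.0)/(-7.75/37.88) ≈ 1.338.
ε > 0: good X and good Y are substitutes.

1.338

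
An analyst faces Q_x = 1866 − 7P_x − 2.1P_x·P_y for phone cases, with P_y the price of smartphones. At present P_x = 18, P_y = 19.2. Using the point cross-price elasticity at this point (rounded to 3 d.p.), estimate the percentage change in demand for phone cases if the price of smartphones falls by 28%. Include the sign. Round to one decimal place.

At P_x = 18, P_y = 19.2: Q_x = 1014.24.
∂Q_x/∂P_y = -2.1P_x = -37.8000.
ε = (∂Q_x/∂P_y)(P_y/Q_x) = -37.8000 × 19.2/1014.24 ≈ -0.716.
%ΔQ_x ≈ ε × %ΔP_y = -0.716 × (-28%) = 20.0%.

20.0%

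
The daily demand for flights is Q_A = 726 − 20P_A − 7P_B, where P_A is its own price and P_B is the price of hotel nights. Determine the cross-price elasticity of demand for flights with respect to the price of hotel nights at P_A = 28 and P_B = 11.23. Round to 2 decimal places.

-0.90

At P_A = 28 and P_B = 11.23: Q_A = 87.39.
∂Q_A/∂P_B = -7.
ε = (∂Q_A/∂P_B)(P_B/Q_A) = -7 × (11.23/87.39) ≈ -0.90.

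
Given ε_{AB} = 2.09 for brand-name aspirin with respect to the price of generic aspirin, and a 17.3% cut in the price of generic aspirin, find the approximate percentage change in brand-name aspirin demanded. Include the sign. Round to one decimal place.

%ΔQ ≈ ε × %ΔP of generic aspirin = 2.09 × (-17.3%) = -36.2%.

-36.2%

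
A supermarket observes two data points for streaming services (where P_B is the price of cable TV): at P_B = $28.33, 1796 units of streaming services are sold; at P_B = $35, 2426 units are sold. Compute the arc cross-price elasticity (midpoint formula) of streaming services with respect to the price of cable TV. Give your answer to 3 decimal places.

1.417

ΔQ_A = 2426 − 1796 = 630; ΔP_B = 35 − 28.33 = 6.67.
Midpoints: Q̄_A = 2111.0, P̄_B = 31.66.
ε = (ΔQ_A/Q̄_A)/(ΔP_B/P̄_B) = (630/2111.0)/(6.67/31.66) ≈ 1.417.
ε > 0: streaming services and cable TV are substitutes.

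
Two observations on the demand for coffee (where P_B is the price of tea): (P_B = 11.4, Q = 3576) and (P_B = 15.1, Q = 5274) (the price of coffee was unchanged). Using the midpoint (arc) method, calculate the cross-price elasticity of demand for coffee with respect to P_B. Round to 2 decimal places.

1.37

ΔQ_A = 5274 − 3576 = 1698; ΔP_B = 15.1 − 11.4 = 3.7.
Midpoints: Q̄_A = 4425.0, P̄_B = 13.25.
ε = (ΔQ_A/Q̄_A)/(ΔP_B/P̄_B) = (1698/4425.0)/(3.7/13.25) ≈ 1.37.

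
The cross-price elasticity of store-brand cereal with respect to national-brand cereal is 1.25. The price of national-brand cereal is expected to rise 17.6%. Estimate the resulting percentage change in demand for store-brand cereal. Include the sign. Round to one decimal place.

22.0%

%ΔQ ≈ ε × %ΔP of national-brand cereal = 1.25 × (17.6%) = 22.0%.
Demand for store-brand cereal rises by about 22.0%.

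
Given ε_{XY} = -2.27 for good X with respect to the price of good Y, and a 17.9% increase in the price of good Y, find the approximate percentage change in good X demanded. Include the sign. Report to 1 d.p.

%ΔQ ≈ ε × %ΔP of good Y = -2.27 × (17.9%) = -40.6%.
Demand for good X falls by about 40.6%.

-40.6%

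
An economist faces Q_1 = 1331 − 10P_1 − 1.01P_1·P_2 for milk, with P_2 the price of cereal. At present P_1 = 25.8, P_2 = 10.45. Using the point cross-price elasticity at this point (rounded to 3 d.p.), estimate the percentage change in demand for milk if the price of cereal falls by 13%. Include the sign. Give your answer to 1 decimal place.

4.4%

At P_1 = 25.8, P_2 = 10.45: Q_1 = 800.694.
∂Q_1/∂P_2 = -1.01P_1 = -26.0580.
ε = (∂Q_1/∂P_2)(P_2/Q_1) = -26.0580 × 10.45/800.694 ≈ -0.340.
%ΔQ_1 ≈ ε × %ΔP_2 = -0.340 × (-13%) = 4.4%.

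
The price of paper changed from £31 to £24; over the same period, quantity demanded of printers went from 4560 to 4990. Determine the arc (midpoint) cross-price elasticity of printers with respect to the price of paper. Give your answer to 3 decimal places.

ΔQ_A = 4990 − 4560 = 430; ΔP_B = 24 − 31 = -7.
Midpoints: Q̄_A = 4775.0, P̄_B = 27.50.
ε = (ΔQ_A/Q̄_A)/(ΔP_B/P̄_B) = (430/4775.0)/(-7/27.50) ≈ -0.354.
ε < 0: printers and paper are complements.

-0.354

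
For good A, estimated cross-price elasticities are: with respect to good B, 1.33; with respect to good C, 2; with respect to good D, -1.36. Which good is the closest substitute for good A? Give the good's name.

Substitutes have ε > 0. Among the positive values, 2 (good C) is largest.

good C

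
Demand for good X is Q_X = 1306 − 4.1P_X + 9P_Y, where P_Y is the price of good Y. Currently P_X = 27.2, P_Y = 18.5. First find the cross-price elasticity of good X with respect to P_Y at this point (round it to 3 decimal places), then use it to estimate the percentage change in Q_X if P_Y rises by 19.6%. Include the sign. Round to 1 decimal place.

2.4%

At P_X = 27.2, P_Y = 18.5: Q_X = 1360.98.
∂Q_X/∂P_Y = 9.
ε = (∂Q_X/∂P_Y)(P_Y/Q_X) = 9.0000 × 18.5/1360.98 ≈ 0.122.
%ΔQ_X ≈ ε × %ΔP_Y = 0.122 × (19.6%) = 2.4%.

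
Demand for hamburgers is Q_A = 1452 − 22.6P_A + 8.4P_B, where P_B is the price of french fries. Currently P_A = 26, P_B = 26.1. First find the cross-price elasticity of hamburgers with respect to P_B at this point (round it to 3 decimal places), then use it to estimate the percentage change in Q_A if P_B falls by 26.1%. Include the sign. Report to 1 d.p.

At P_A = 26, P_B = 26.1: Q_A = 1083.64.
∂Q_A/∂P_B = 8.4.
ε = (∂Q_A/∂P_B)(P_B/Q_A) = 8.4000 × 26.1/1083.64 ≈ 0.202.
%ΔQ_A ≈ ε × %ΔP_B = 0.202 × (-26.1%) = -5.3%.

-5.3%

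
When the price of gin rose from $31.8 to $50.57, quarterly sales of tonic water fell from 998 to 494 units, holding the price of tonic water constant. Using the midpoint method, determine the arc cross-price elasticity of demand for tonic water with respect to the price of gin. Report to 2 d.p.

ΔQ_A = 494 − 998 = -504; ΔP_B = 50.57 − 31.8 = 18.77.
Midpoints: Q̄_A = 746.0, P̄_B = 41.19.
ε = (ΔQ_A/Q̄_A)/(ΔP_B/P̄_B) = (-504/746.0)/(18.77/41.19) ≈ -1.48.

-1.48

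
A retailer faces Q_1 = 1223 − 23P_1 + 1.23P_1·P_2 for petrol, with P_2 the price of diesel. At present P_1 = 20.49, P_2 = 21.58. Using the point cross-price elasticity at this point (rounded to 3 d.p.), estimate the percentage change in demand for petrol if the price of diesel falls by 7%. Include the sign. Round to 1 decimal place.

At P_1 = 20.49, P_2 = 21.58: Q_1 = 1295.604.
∂Q_1/∂P_2 = 1.23P_1 = 25.2027.
ε = (∂Q_1/∂P_2)(P_2/Q_1) = 25.2027 × 21.58/1295.604 ≈ 0.420.
%ΔQ_1 ≈ ε × %ΔP_2 = 0.420 × (-7%) = -2.9%.

-2.9%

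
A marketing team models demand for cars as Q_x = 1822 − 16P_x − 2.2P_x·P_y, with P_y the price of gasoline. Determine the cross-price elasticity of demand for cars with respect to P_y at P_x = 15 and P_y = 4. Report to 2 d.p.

-0.09

At P_x = 15 and P_y = 4: Q_x = 1450.
∂Q_x/∂P_y = -2.2P_x = -2.2(15) = -33.0000.
ε = (∂Q_x/∂P_y)(P_y/Q_x) = -33.0000 × (4/1450) ≈ -0.09.
ε < 0: complements.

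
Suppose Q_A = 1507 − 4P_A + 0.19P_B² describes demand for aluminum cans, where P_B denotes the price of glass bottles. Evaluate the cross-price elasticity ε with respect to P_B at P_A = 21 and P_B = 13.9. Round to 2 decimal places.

At P_A = 21 and P_B = 13.9: Q_A = 1459.710.
∂Q_A/∂P_B = 0.38P_B = 0.38(13.9) = 5.2820.
ε = (∂Q_A/∂P_B)(P_B/Q_A) = 5.2820 × (13.9/1459.710) ≈ 0.05.
ε > 0: substitutes.

0.05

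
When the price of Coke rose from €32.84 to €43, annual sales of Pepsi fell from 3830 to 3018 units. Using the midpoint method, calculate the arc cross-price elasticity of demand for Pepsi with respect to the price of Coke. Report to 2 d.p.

ΔQ_A = 3018 − 3830 = -812; ΔP_B = 43 − 32.84 = 10.16.
Midpoints: Q̄_A = 3424.0, P̄_B = 37.92.
ε = (ΔQ_A/Q̄_A)/(ΔP_B/P̄_B) = (-812/3424.0)/(10.16/37.92) ≈ -0.89.
ε < 0: Pepsi and Coke are complements.

-0.89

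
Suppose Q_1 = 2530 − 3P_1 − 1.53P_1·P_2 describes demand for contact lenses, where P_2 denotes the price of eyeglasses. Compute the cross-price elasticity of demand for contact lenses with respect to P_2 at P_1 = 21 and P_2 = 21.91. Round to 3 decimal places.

-0.399

At P_1 = 21 and P_2 = 21.91: Q_1 = 1763.032.
∂Q_1/∂P_2 = -1.53P_1 = -1.53(21) = -32.1300.
ε = (∂Q_1/∂P_2)(P_2/Q_1) = -32.1300 × (21.91/1763.032) ≈ -0.399.
ε < 0: complements.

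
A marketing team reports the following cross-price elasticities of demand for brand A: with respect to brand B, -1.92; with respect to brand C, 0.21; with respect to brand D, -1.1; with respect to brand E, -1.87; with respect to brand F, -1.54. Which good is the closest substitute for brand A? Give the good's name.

brand C

Substitutes have ε > 0. Among the positive values, 0.21 (brand C) is largest.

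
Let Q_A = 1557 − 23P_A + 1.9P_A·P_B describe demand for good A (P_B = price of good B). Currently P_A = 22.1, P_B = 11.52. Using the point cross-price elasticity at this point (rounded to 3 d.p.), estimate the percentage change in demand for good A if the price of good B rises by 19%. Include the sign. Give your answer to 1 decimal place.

6.0%

At P_A = 22.1, P_B = 11.52: Q_A = 1532.425.
∂Q_A/∂P_B = 1.9P_A = 41.9900.
ε = (∂Q_A/∂P_B)(P_B/Q_A) = 41.9900 × 11.52/1532.425 ≈ 0.316.
%ΔQ_A ≈ ε × %ΔP_B = 0.316 × (19%) = 6.0%.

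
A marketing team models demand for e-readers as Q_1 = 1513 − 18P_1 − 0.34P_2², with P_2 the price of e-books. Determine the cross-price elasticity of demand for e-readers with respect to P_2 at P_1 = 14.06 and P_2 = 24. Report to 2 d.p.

At P_1 = 14.06 and P_2 = 24: Q_1 = 1064.08.
∂Q_1/∂P_2 = -0.68P_2 = -0.68(24) = -16.3200.
ε = (∂Q_1/∂P_2)(P_2/Q_1) = -16.3200 × (24/1064.08) ≈ -0.37.

-0.37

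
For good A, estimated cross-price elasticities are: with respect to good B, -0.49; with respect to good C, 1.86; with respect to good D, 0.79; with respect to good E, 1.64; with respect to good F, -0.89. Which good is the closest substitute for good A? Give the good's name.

good C

Substitutes have ε > 0. Among the positive values, 1.86 (good C) is largest.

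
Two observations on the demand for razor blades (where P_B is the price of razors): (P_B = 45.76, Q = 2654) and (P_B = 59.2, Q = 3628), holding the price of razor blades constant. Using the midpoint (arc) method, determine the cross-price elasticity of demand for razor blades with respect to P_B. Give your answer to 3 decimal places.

1.211

ΔQ_A = 3628 − 2654 = 974; ΔP_B = 59.2 − 45.76 = 13.44.
Midpoints: Q̄_A = 3141.0, P̄_B = 52.48.
ε = (ΔQ_A/Q̄_A)/(ΔP_B/P̄_B) = (974/3141.0)/(13.44/52.48) ≈ 1.211.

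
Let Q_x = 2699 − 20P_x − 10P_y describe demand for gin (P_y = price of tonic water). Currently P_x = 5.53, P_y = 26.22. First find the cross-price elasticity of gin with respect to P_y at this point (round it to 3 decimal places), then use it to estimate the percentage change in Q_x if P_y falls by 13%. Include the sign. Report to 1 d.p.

At P_x = 5.53, P_y = 26.22: Q_x = 2326.2.
∂Q_x/∂P_y = -10.
ε = (∂Q_x/∂P_y)(P_y/Q_x) = -10.0000 × 26.22/2326.2 ≈ -0.113.
%ΔQ_x ≈ ε × %ΔP_y = -0.113 × (-13%) = 1.5%.

1.5%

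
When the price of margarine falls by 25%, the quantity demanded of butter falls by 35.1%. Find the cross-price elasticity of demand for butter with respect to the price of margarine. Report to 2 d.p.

ε = (%ΔQ of butter) / (%ΔP of margarine) = (-35.1%) / (-25%) ≈ 1.40.

1.40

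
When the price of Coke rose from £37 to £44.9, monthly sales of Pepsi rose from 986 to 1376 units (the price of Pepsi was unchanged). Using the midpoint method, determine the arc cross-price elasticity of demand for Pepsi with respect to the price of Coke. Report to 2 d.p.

1.71

ΔQ_A = 1376 − 986 = 390; ΔP_B = 44.9 − 37 = 7.9.
Midpoints: Q̄_A = 1181.0, P̄_B = 40.95.
ε = (ΔQ_A/Q̄_A)/(ΔP_B/P̄_B) = (390/1181.0)/(7.9/40.95) ≈ 1.71.
ε > 0: Pepsi and Coke are substitutes.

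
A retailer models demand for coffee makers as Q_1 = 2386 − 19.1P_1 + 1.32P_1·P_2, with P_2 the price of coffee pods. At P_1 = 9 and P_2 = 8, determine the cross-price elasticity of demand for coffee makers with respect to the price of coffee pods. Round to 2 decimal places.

0.04

At P_1 = 9 and P_2 = 8: Q_1 = 2309.14.
∂Q_1/∂P_2 = 1.32P_1 = 1.32(9) = 11.8800.
ε = (∂Q_1/∂P_2)(P_2/Q_1) = 11.8800 × (8/2309.14) ≈ 0.04.
ε > 0: substitutes.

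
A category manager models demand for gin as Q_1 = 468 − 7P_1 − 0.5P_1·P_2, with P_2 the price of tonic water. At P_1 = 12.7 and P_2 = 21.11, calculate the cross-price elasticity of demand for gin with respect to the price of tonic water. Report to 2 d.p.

At P_1 = 12.7 and P_2 = 21.11: Q_1 = 245.052.
∂Q_1/∂P_2 = -0.5P_1 = -0.5(12.7) = -6.3500.
ε = (∂Q_1/∂P_2)(P_2/Q_1) = -6.3500 × (21.11/245.052) ≈ -0.55.

-0.55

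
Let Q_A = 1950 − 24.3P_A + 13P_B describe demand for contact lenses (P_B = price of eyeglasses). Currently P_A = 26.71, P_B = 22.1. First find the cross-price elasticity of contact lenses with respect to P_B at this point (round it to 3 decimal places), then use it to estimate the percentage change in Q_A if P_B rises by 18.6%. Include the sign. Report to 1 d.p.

At P_A = 26.71, P_B = 22.1: Q_A = 1588.247.
∂Q_A/∂P_B = 13.
ε = (∂Q_A/∂P_B)(P_B/Q_A) = 13.0000 × 22.1/1588.247 ≈ 0.181.
%ΔQ_A ≈ ε × %ΔP_B = 0.181 × (18.6%) = 3.4%.

3.4%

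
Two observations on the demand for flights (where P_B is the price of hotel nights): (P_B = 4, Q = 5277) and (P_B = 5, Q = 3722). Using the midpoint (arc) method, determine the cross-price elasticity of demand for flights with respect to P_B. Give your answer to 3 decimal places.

-1.555

ΔQ_A = 3722 − 5277 = -1555; ΔP_B = 5 − 4 = 1.
Midpoints: Q̄_A = 4499.5, P̄_B = 4.50.
ε = (ΔQ_A/Q̄_A)/(ΔP_B/P̄_B) = (-1555/4499.5)/(1/4.50) ≈ -1.555.
ε < 0: flights and hotel nights are complements.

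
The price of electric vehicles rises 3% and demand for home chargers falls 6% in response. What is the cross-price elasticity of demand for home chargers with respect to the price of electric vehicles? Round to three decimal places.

-2.000

ε = (%ΔQ of home chargers) / (%ΔP of electric vehicles) = (-6%) / (3%) ≈ -2.000.
Negative cross-price elasticity: complements.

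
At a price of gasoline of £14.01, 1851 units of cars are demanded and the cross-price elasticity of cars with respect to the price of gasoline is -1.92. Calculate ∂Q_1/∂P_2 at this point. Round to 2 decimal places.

-253.67

ε = (∂Q_1/∂P_2)·(P_2/Q_1) ⇒ ∂Q_1/∂P_2 = ε·Q_1/P_2 = -1.92 × 1851/14.01 ≈ -253.67.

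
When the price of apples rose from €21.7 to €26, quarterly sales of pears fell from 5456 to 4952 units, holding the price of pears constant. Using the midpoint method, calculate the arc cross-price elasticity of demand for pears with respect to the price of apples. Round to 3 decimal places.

ΔQ_A = 4952 − 5456 = -504; ΔP_B = 26 − 21.7 = 4.3.
Midpoints: Q̄_A = 5204.0, P̄_B = 23.85.
ε = (ΔQ_A/Q̄_A)/(ΔP_B/P̄_B) = (-504/5204.0)/(4.3/23.85) ≈ -0.537.

-0.537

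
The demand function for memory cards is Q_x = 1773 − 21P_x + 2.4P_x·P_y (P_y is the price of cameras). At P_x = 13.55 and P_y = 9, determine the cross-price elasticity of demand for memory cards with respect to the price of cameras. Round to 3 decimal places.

At P_x = 13.55 and P_y = 9: Q_x = 1781.13.
∂Q_x/∂P_y = 2.4P_x = 2.4(13.55) = 32.5200.
ε = (∂Q_x/∂P_y)(P_y/Q_x) = 32.5200 × (9/1781.13) ≈ 0.164.

0.164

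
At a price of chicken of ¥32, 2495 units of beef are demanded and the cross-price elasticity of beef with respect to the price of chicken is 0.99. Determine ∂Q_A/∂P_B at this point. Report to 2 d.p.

77.19

ε = (∂Q_A/∂P_B)·(P_B/Q_A) ⇒ ∂Q_A/∂P_B = ε·Q_A/P_B = 0.99 × 2495/32 ≈ 77.19.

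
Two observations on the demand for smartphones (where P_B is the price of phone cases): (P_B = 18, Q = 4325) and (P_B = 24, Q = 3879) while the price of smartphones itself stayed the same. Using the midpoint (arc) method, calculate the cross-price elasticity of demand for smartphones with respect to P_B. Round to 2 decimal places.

ΔQ_A = 3879 − 4325 = -446; ΔP_B = 24 − 18 = 6.
Midpoints: Q̄_A = 4102.0, P̄_B = 21.00.
ε = (ΔQ_A/Q̄_A)/(ΔP_B/P̄_B) = (-446/4102.0)/(6/21.00) ≈ -0.38.
ε < 0: smartphones and phone cases are complements.

-0.38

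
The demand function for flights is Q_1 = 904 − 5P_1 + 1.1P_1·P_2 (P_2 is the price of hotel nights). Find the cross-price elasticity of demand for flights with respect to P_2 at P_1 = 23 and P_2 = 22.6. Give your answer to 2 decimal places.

0.42

At P_1 = 23 and P_2 = 22.6: Q_1 = 1360.78.
∂Q_1/∂P_2 = 1.1P_1 = 1.1(23) = 25.3000.
ε = (∂Q_1/∂P_2)(P_2/Q_1) = 25.3000 × (22.6/1360.78) ≈ 0.42.
ε > 0: substitutes.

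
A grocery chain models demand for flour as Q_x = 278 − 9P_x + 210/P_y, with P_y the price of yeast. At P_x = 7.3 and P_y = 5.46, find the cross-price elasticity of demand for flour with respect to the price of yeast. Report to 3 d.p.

-0.153

At P_x = 7.3 and P_y = 5.46: Q_x = 250.762.
∂Q_x/∂P_y = −210/P_y² = -7.0442.
ε = (∂Q_x/∂P_y)(P_y/Q_x) = -7.0442 × (5.46/250.762) ≈ -0.153.
ε < 0: complements.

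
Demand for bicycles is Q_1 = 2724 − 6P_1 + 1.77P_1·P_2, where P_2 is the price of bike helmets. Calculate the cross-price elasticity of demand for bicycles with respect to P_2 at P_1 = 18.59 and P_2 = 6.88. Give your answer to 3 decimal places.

0.080

At P_1 = 18.59 and P_2 = 6.88: Q_1 = 2838.842.
∂Q_1/∂P_2 = 1.77P_1 = 1.77(18.59) = 32.9043.
ε = (∂Q_1/∂P_2)(P_2/Q_1) = 32.9043 × (6.88/2838.842) ≈ 0.080.
ε > 0: substitutes.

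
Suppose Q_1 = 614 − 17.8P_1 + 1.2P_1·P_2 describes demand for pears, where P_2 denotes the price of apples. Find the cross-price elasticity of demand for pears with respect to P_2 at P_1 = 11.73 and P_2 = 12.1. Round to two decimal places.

At P_1 = 11.73 and P_2 = 12.1: Q_1 = 575.526.
∂Q_1/∂P_2 = 1.2P_1 = 1.2(11.73) = 14.0760.
ε = (∂Q_1/∂P_2)(P_2/Q_1) = 14.0760 × (12.1/575.526) ≈ 0.30.

0.30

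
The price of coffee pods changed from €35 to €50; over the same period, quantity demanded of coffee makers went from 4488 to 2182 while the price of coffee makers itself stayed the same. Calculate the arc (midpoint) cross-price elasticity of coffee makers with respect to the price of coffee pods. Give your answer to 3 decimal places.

-1.959

ΔQ_A = 2182 − 4488 = -2306; ΔP_B = 50 − 35 = 15.
Midpoints: Q̄_A = 3335.0, P̄_B = 42.50.
ε = (ΔQ_A/Q̄_A)/(ΔP_B/P̄_B) = (-2306/3335.0)/(15/42.50) ≈ -1.959.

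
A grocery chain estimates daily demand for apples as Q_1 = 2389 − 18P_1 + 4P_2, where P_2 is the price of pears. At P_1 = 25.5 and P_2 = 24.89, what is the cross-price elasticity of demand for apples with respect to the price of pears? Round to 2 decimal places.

0.05

At P_1 = 25.5 and P_2 = 24.89: Q_1 = 2029.56.
∂Q_1/∂P_2 = 4.
ε = (∂Q_1/∂P_2)(P_2/Q_1) = 4 × (24.89/2029.56) ≈ 0.05.
Since ε > 0, apples and pears are substitutes.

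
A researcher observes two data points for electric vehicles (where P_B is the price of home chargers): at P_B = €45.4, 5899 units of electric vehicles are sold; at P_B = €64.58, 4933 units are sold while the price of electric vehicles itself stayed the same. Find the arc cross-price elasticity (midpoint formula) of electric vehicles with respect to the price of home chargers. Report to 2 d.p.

ΔQ_A = 4933 − 5899 = -966; ΔP_B = 64.58 − 45.4 = 19.18.
Midpoints: Q̄_A = 5416.0, P̄_B = 54.99.
ε = (ΔQ_A/Q̄_A)/(ΔP_B/P̄_B) = (-966/5416.0)/(19.18/54.99) ≈ -0.51.

-0.51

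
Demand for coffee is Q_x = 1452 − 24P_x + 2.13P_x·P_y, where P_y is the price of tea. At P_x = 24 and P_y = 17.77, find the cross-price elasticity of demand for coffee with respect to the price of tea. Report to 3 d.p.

At P_x = 24 and P_y = 17.77: Q_x = 1784.402.
∂Q_x/∂P_y = 2.13P_x = 2.13(24) = 51.1200.
ε = (∂Q_x/∂P_y)(P_y/Q_x) = 51.1200 × (17.77/1784.402) ≈ 0.509.
ε > 0: substitutes.

0.509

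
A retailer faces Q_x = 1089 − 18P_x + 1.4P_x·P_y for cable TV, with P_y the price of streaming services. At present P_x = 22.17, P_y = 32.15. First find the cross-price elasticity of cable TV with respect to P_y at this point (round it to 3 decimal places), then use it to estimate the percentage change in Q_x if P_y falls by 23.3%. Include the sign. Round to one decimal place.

At P_x = 22.17, P_y = 32.15: Q_x = 1687.812.
∂Q_x/∂P_y = 1.4P_x = 31.0380.
ε = (∂Q_x/∂P_y)(P_y/Q_x) = 31.0380 × 32.15/1687.812 ≈ 0.591.
%ΔQ_x ≈ ε × %ΔP_y = 0.591 × (-23.3%) = -13.8%.

-13.8%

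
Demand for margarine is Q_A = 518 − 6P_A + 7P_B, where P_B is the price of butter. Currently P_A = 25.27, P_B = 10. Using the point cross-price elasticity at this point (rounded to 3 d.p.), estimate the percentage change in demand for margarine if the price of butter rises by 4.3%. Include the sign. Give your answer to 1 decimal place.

0.7%

At P_A = 25.27, P_B = 10: Q_A = 436.38.
∂Q_A/∂P_B = 7.
ε = (∂Q_A/∂P_B)(P_B/Q_A) = 7.0000 × 10/436.38 ≈ 0.160.
%ΔQ_A ≈ ε × %ΔP_B = 0.160 × (4.3%) = 0.7%.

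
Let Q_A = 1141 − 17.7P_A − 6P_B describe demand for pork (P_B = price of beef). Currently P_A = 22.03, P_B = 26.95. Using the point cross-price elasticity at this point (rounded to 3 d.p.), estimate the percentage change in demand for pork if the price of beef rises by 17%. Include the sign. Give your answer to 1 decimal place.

-4.7%

At P_A = 22.03, P_B = 26.95: Q_A = 589.369.
∂Q_A/∂P_B = -6.
ε = (∂Q_A/∂P_B)(P_B/Q_A) = -6.0000 × 26.95/589.369 ≈ -0.274.
%ΔQ_A ≈ ε × %ΔP_B = -0.274 × (17%) = -4.7%.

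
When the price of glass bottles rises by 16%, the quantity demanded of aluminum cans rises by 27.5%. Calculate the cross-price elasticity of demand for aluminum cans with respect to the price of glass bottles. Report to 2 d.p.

1.72

ε = (%ΔQ of aluminum cans) / (%ΔP of glass bottles) = (27.5%) / (16%) ≈ 1.72.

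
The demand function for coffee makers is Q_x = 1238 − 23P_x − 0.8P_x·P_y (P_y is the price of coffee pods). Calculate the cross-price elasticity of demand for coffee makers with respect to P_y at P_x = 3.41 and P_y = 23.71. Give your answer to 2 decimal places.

-0.06

At P_x = 3.41 and P_y = 23.71: Q_x = 1094.889.
∂Q_x/∂P_y = -0.8P_x = -0.8(3.41) = -2.7280.
ε = (∂Q_x/∂P_y)(P_y/Q_x) = -2.7280 × (23.71/1094.889) ≈ -0.06.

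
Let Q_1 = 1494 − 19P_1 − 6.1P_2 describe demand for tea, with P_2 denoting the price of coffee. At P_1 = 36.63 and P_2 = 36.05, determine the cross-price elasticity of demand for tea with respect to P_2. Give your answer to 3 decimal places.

-0.380

At P_1 = 36.63 and P_2 = 36.05: Q_1 = 578.125.
∂Q_1/∂P_2 = -6.1.
ε = (∂Q_1/∂P_2)(P_2/Q_1) = -6.1 × (36.05/578.125) ≈ -0.380.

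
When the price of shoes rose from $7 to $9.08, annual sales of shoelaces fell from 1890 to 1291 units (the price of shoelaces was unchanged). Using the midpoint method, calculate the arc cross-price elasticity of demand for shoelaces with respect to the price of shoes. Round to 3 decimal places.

ΔQ_A = 1291 − 1890 = -599; ΔP_B = 9.08 − 7 = 2.08.
Midpoints: Q̄_A = 1590.5, P̄_B = 8.04.
ε = (ΔQ_A/Q̄_A)/(ΔP_B/P̄_B) = (-599/1590.5)/(2.08/8.04) ≈ -1.456.

-1.456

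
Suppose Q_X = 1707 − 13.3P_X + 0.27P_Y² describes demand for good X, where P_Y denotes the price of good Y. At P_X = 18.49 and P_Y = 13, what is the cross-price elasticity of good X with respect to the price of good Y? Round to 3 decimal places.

At P_X = 18.49 and P_Y = 13: Q_X = 1506.713.
∂Q_X/∂P_Y = 0.54P_Y = 0.54(13) = 7.0200.
ε = (∂Q_X/∂P_Y)(P_Y/Q_X) = 7.0200 × (13/1506.713) ≈ 0.061.

0.061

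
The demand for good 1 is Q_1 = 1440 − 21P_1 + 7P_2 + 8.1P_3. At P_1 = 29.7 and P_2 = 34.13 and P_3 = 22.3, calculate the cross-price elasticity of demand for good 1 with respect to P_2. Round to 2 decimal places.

At P_1 = 29.7 and P_2 = 34.13 and P_3 = 22.3: Q_1 = 1235.84.
∂Q_1/∂P_2 = 7.
ε = (∂Q_1/∂P_2)(P_2/Q_1) = 7 × (34.13/1235.84) ≈ 0.19.
Since ε > 0, good 1 and good 2 are substitutes.

0.19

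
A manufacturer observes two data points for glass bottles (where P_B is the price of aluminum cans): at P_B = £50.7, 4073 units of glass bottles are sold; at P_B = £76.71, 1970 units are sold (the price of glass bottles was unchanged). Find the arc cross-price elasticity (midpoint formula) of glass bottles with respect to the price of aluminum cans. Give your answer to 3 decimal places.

ΔQ_A = 1970 − 4073 = -2103; ΔP_B = 76.71 − 50.7 = 26.01.
Midpoints: Q̄_A = 3021.5, P̄_B = 63.70.
ε = (ΔQ_A/Q̄_A)/(ΔP_B/P̄_B) = (-2103/3021.5)/(26.01/63.70) ≈ -1.705.
ε < 0: glass bottles and aluminum cans are complements.

-1.705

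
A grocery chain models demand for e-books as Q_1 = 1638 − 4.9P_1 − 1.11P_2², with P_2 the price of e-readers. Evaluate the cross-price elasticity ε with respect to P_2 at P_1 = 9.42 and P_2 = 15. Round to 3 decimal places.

-0.372

At P_1 = 9.42 and P_2 = 15: Q_1 = 1342.092.
∂Q_1/∂P_2 = -2.22P_2 = -2.22(15) = -33.3000.
ε = (∂Q_1/∂P_2)(P_2/Q_1) = -33.3000 × (15/1342.092) ≈ -0.372.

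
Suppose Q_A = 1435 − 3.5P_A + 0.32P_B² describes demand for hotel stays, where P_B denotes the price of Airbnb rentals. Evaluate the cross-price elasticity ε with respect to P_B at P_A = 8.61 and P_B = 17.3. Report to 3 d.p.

At P_A = 8.61 and P_B = 17.3: Q_A = 1500.638.
∂Q_A/∂P_B = 0.64P_B = 0.64(17.3) = 11.0720.
ε = (∂Q_A/∂P_B)(P_B/Q_A) = 11.0720 × (17.3/1500.638) ≈ 0.128.
ε > 0: substitutes.

0.128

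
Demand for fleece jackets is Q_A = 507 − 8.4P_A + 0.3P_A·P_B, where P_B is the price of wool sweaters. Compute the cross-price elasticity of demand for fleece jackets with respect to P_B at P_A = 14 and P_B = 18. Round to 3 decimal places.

At P_A = 14 and P_B = 18: Q_A = 465.
∂Q_A/∂P_B = 0.3P_A = 0.3(14) = 4.2000.
ε = (∂Q_A/∂P_B)(P_B/Q_A) = 4.2000 × (18/465) ≈ 0.163.
ε > 0: substitutes.

0.163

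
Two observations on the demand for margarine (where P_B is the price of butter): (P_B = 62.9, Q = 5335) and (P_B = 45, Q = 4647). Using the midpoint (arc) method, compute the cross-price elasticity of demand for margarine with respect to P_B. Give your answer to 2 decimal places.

ΔQ_A = 4647 − 5335 = -688; ΔP_B = 45 − 62.9 = -17.9.
Midpoints: Q̄_A = 4991.0, P̄_B = 53.95.
ε = (ΔQ_A/Q̄_A)/(ΔP_B/P̄_B) = (-688/4991.0)/(-17.9/53.95) ≈ 0.42.

0.42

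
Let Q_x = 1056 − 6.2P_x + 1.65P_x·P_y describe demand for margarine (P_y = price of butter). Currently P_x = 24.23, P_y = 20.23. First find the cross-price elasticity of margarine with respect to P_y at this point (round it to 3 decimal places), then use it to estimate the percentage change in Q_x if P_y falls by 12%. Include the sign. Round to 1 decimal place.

At P_x = 24.23, P_y = 20.23: Q_x = 1714.559.
∂Q_x/∂P_y = 1.65P_x = 39.9795.
ε = (∂Q_x/∂P_y)(P_y/Q_x) = 39.9795 × 20.23/1714.559 ≈ 0.472.
%ΔQ_x ≈ ε × %ΔP_y = 0.472 × (-12%) = -5.7%.

-5.7%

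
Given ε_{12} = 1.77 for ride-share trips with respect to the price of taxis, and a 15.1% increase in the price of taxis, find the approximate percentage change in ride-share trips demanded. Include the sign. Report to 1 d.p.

26.7%

%ΔQ ≈ ε × %ΔP of taxis = 1.77 × (15.1%) = 26.7%.
Demand for ride-share trips rises by about 26.7%.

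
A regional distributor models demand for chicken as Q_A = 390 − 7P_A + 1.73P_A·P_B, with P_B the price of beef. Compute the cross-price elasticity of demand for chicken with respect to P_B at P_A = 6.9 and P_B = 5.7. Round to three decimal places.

0.166

At P_A = 6.9 and P_B = 5.7: Q_A = 409.741.
∂Q_A/∂P_B = 1.73P_A = 1.73(6.9) = 11.9370.
ε = (∂Q_A/∂P_B)(P_B/Q_A) = 11.9370 × (5.7/409.741) ≈ 0.166.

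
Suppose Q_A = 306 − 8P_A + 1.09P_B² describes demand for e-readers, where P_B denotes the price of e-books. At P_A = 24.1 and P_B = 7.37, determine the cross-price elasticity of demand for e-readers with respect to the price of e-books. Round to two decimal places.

At P_A = 24.1 and P_B = 7.37: Q_A = 172.405.
∂Q_A/∂P_B = 2.18P_B = 2.18(7.37) = 16.0666.
ε = (∂Q_A/∂P_B)(P_B/Q_A) = 16.0666 × (7.37/172.405) ≈ 0.69.

0.69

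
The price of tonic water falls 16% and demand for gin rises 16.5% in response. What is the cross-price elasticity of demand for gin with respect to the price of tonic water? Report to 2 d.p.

-1.03

ε = (%ΔQ of gin) / (%ΔP of tonic water) = (16.5%) / (-16%) ≈ -1.03.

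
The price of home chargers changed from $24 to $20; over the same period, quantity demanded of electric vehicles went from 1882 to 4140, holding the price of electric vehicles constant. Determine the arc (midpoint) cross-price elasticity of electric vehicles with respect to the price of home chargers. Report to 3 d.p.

-4.125

ΔQ_A = 4140 − 1882 = 2258; ΔP_B = 20 − 24 = -4.
Midpoints: Q̄_A = 3011.0, P̄_B = 22.00.
ε = (ΔQ_A/Q̄_A)/(ΔP_B/P̄_B) = (2258/3011.0)/(-4/22.00) ≈ -4.125.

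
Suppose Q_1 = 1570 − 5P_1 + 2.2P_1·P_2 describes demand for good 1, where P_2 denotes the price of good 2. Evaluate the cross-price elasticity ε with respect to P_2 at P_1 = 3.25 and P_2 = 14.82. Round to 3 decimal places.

0.064

At P_1 = 3.25 and P_2 = 14.82: Q_1 = 1659.713.
∂Q_1/∂P_2 = 2.2P_1 = 2.2(3.25) = 7.1500.
ε = (∂Q_1/∂P_2)(P_2/Q_1) = 7.1500 × (14.82/1659.713) ≈ 0.064.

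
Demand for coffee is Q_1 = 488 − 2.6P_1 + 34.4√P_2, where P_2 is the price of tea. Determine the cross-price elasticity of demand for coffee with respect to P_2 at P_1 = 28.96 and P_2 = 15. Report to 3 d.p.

0.122

At P_1 = 28.96 and P_2 = 15: Q_1 = 545.935.
∂Q_1/∂P_2 = 34.4/(2√P_2) = 34.4/(2√15) = 4.4410.
ε = (∂Q_1/∂P_2)(P_2/Q_1) = 4.4410 × (15/545.935) ≈ 0.122.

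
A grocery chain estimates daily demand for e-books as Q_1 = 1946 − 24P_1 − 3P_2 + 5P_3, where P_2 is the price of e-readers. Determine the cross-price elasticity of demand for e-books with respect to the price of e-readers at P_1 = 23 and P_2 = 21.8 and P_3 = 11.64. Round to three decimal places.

-0.047

At P_1 = 23 and P_2 = 21.8 and P_3 = 11.64: Q_1 = 1386.8.
∂Q_1/∂P_2 = -3.
ε = (∂Q_1/∂P_2)(P_2/Q_1) = -3 × (21.8/1386.8) ≈ -0.047.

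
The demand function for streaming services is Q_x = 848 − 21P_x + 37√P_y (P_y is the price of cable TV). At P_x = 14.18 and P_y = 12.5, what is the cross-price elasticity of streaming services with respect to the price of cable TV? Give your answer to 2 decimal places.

0.10

At P_x = 14.18 and P_y = 12.5: Q_x = 681.035.
∂Q_x/∂P_y = 37/(2√P_y) = 37/(2√12.5) = 5.2326.
ε = (∂Q_x/∂P_y)(P_y/Q_x) = 5.2326 × (12.5/681.035) ≈ 0.10.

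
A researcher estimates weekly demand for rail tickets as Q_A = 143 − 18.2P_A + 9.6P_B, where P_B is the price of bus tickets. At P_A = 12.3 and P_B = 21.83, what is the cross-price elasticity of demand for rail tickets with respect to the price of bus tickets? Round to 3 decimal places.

1.628

At P_A = 12.3 and P_B = 21.83: Q_A = 128.708.
∂Q_A/∂P_B = 9.6.
ε = (∂Q_A/∂P_B)(P_B/Q_A) = 9.6 × (21.83/128.708) ≈ 1.628.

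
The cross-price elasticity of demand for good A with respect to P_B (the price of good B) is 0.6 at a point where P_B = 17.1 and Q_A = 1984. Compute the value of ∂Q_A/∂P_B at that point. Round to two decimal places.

69.61

ε = (∂Q_A/∂P_B)·(P_B/Q_A) ⇒ ∂Q_A/∂P_B = ε·Q_A/P_B = 0.6 × 1984/17.1 ≈ 69.61.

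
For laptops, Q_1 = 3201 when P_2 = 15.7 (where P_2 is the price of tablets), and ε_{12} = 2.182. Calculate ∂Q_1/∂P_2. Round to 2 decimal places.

444.88

ε = (∂Q_1/∂P_2)·(P_2/Q_1) ⇒ ∂Q_1/∂P_2 = ε·Q_1/P_2 = 2.182 × 3201/15.7 ≈ 444.88.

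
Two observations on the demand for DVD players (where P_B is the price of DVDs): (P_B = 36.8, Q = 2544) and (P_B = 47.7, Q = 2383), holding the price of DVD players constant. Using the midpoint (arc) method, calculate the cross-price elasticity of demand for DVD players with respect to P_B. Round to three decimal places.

-0.253

ΔQ_A = 2383 − 2544 = -161; ΔP_B = 47.7 − 36.8 = 10.9.
Midpoints: Q̄_A = 2463.5, P̄_B = 42.25.
ε = (ΔQ_A/Q̄_A)/(ΔP_B/P̄_B) = (-161/2463.5)/(10.9/42.25) ≈ -0.253.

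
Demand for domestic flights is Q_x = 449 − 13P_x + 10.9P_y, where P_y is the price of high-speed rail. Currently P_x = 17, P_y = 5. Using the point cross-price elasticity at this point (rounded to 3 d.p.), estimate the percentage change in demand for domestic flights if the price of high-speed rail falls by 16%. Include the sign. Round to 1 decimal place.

At P_x = 17, P_y = 5: Q_x = 282.5.
∂Q_x/∂P_y = 10.9.
ε = (∂Q_x/∂P_y)(P_y/Q_x) = 10.9000 × 5/282.5 ≈ 0.193.
%ΔQ_x ≈ ε × %ΔP_y = 0.193 × (-16%) = -3.1%.

-3.1%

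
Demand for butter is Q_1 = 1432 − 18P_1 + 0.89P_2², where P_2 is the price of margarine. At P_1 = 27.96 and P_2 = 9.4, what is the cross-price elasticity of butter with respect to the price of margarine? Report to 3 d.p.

At P_1 = 27.96 and P_2 = 9.4: Q_1 = 1007.360.
∂Q_1/∂P_2 = 1.78P_2 = 1.78(9.4) = 16.7320.
ε = (∂Q_1/∂P_2)(P_2/Q_1) = 16.7320 × (9.4/1007.360) ≈ 0.156.

0.156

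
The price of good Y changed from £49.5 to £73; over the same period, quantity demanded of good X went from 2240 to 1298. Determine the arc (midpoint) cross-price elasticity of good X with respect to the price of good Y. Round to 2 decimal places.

ΔQ_X = 1298 − 2240 = -942; ΔP_Y = 73 − 49.5 = 23.5.
Midpoints: Q̄_X = 1769.0, P̄_Y = 61.25.
ε = (ΔQ_X/Q̄_X)/(ΔP_Y/P̄_Y) = (-942/1769.0)/(23.5/61.25) ≈ -1.39.
ε < 0: good X and good Y are complements.

-1.39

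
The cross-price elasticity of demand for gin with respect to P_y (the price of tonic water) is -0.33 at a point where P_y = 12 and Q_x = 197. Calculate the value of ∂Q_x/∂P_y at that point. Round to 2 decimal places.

ε = (∂Q_x/∂P_y)·(P_y/Q_x) ⇒ ∂Q_x/∂P_y = ε·Q_x/P_y = -0.33 × 197/12 ≈ -5.42.

-5.42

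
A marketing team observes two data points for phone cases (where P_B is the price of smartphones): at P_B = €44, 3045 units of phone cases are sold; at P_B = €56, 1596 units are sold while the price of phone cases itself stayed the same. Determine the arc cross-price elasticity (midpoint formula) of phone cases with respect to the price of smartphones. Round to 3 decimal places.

ΔQ_A = 1596 − 3045 = -1449; ΔP_B = 56 − 44 = 12.
Midpoints: Q̄_A = 2320.5, P̄_B = 50.00.
ε = (ΔQ_A/Q̄_A)/(ΔP_B/P̄_B) = (-1449/2320.5)/(12/50.00) ≈ -2.602.

-2.602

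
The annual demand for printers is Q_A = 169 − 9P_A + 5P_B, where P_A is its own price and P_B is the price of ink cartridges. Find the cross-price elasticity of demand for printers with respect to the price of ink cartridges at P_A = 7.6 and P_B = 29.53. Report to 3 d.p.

At P_A = 7.6 and P_B = 29.53: Q_A = 248.25.
∂Q_A/∂P_B = 5.
ε = (∂Q_A/∂P_B)(P_B/Q_A) = 5 × (29.53/248.25) ≈ 0.595.

0.595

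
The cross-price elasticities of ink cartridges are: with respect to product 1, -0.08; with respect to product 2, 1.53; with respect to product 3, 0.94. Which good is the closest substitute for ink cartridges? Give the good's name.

Substitutes have ε > 0. Among the positive values, 1.53 (product 2) is largest.

product 2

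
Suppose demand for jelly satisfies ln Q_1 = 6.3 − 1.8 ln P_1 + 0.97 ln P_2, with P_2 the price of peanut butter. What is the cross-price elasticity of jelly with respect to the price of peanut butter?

In a log-linear (constant-elasticity) demand function, the coefficient on ln P_2 is the cross-price elasticity.
ε = 0.97. Positive, so jelly and peanut butter are substitutes.

0.97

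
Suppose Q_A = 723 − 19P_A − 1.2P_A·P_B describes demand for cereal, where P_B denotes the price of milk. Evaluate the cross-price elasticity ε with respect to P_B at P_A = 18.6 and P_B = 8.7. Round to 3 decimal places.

-1.107

At P_A = 18.6 and P_B = 8.7: Q_A = 175.416.
∂Q_A/∂P_B = -1.2P_A = -1.2(18.6) = -22.3200.
ε = (∂Q_A/∂P_B)(P_B/Q_A) = -22.3200 × (8.7/175.416) ≈ -1.107.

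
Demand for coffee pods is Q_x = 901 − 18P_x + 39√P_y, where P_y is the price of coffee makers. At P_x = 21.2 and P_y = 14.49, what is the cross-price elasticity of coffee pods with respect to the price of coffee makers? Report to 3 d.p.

At P_x = 21.2 and P_y = 14.49: Q_x = 667.856.
∂Q_x/∂P_y = 39/(2√P_y) = 39/(2√14.49) = 5.1227.
ε = (∂Q_x/∂P_y)(P_y/Q_x) = 5.1227 × (14.49/667.856) ≈ 0.111.
ε > 0: substitutes.

0.111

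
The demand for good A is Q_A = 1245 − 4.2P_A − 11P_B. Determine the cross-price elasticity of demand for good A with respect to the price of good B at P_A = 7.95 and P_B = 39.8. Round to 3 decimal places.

-0.566

At P_A = 7.95 and P_B = 39.8: Q_A = 773.81.
∂Q_A/∂P_B = -11.
ε = (∂Q_A/∂P_B)(P_B/Q_A) = -11 × (39.8/773.81) ≈ -0.566.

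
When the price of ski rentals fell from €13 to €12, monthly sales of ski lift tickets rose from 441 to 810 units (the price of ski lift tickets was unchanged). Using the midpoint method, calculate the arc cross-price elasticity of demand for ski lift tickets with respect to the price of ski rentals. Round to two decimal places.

ΔQ_A = 810 − 441 = 369; ΔP_B = 12 − 13 = -1.
Midpoints: Q̄_A = 625.5, P̄_B = 12.50.
ε = (ΔQ_A/Q̄_A)/(ΔP_B/P̄_B) = (369/625.5)/(-1/12.50) ≈ -7.37.
ε < 0: ski lift tickets and ski rentals are complements.

-7.37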